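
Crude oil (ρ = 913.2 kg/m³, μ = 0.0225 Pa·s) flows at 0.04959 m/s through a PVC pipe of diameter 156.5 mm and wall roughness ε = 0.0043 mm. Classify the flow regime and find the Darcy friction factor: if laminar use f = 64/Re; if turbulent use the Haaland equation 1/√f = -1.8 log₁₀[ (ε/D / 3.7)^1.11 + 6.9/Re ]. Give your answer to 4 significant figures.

f ≈ 0.2032

Re = ρVD/μ = 913.2·0.04959·0.1565/0.0225 = 315.
Re < 2300 → laminar, so f = 64/Re = 0.2032 (roughness is irrelevant in laminar flow).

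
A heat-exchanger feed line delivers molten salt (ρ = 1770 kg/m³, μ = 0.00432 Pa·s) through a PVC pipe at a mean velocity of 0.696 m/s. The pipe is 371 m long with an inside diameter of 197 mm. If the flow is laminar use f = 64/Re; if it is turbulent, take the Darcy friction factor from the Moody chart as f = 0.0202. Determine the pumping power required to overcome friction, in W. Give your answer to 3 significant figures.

P ≈ 346 W

Reynolds number Re = ρVD/μ = 1770 · 0.696 · 0.197 / 0.00432 = 5.618e+04.
Re > 4000 → turbulent; use the Moody-chart value f = 0.0202.
Darcy-Weisbach: ΔP = f(L/D)(ρV²/2) = 0.0202·(371/0.197)·(1770·0.696²/2) = 0.0202·1883·428.7 = 1.631e+04 Pa.
Q = V·A = 0.696·0.03048 = 0.02121 m³/s.
Pumping power P = QΔP = 0.02121·1.631e+04 = 346.0 W = 346 W.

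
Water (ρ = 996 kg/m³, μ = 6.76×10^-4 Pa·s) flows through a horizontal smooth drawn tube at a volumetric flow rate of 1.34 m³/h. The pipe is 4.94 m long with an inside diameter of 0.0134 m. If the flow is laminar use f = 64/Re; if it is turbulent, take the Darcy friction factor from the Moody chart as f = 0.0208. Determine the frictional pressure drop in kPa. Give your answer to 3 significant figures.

ΔP ≈ 26.6 kPa

Q = 1.34 m³/h = 1.34/3600 = 0.0003722 m³/s.
Cross-sectional area A = πD²/4 = π(0.0134)²/4 = 0.000141 m²; mean velocity V = Q/A = 0.0003722/0.000141 = 2.639 m/s.
Reynolds number Re = ρVD/μ = 996 · 2.639 · 0.0134 / 0.000676 = 5.211e+04.
Re > 4000 → turbulent; use the Moody-chart value f = 0.0208.
Darcy-Weisbach: ΔP = f(L/D)(ρV²/2) = 0.0208·(4.94/0.0134)·(996·2.639²/2) = 0.0208·368.7·3469 = 2.66e+04 Pa.
ΔP = 2.66e+04 Pa = 26.6 kPa.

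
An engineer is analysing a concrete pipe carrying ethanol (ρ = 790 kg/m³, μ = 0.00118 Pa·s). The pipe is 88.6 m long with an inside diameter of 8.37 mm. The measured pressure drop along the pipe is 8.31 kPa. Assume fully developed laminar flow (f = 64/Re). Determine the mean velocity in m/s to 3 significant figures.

V ≈ 0.174 m/s

For laminar flow, f = 64/Re with Re = ρVD/μ, so Darcy-Weisbach reduces to ΔP = 32μLV/D². Solving for V: V = ΔP·D²/(32μL) = 8310·(0.00837)²/(32·0.00118·88.6) = 0.174 m/s.
Check: Re = ρVD/μ = 790·0.174·0.00837/0.00118 = 975.1 < 2300, so the laminar assumption holds.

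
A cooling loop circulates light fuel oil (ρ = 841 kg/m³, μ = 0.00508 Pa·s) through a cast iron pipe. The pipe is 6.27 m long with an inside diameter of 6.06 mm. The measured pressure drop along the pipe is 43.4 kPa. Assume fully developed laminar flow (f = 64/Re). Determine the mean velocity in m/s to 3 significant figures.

V ≈ 1.56 m/s

For laminar flow, f = 64/Re with Re = ρVD/μ, so Darcy-Weisbach reduces to ΔP = 32μLV/D². Solving for V: V = ΔP·D²/(32μL) = 4.34e+04·(0.00606)²/(32·0.00508·6.27) = 1.564 m/s.
Check: Re = ρVD/μ = 841·1.564·0.00606/0.00508 = 1569 < 2300, so the laminar assumption holds.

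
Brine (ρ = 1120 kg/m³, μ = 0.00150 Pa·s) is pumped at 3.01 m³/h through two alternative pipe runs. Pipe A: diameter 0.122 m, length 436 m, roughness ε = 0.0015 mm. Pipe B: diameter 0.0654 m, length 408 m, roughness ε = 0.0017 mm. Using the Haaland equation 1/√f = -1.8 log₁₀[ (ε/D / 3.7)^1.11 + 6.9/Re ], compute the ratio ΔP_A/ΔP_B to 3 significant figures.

ΔP_A/ΔP_B ≈ 0.0563

Pipe A: V = Q/A = 0.0008361/0.01169 = 0.07152 m/s; Re = 6515; ε/D = 1.23e-05; Haaland → f = 0.03488; ΔP_A = f(L/D)(ρV²/2) = 357.1 Pa.
Pipe B: V = Q/A = 0.0008361/0.003359 = 0.2489 m/s; Re = 1.215e+04; ε/D = 2.6e-05; Haaland → f = 0.02932; ΔP_B = f(L/D)(ρV²/2) = 6346 Pa.
ΔP_A/ΔP_B = 357.1/6346 = 0.0563.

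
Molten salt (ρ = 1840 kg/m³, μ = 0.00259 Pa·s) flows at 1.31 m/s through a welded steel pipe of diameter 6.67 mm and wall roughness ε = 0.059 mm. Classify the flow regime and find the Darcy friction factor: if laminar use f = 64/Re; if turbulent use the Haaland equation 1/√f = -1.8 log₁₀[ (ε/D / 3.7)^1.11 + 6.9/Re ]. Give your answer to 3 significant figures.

f ≈ 0.0446

Re = ρVD/μ = 1840·1.31·0.00667/0.00259 = 6207.
Re > 4000 → turbulent. ε/D = 5.9e-05/0.00667 = 0.00885; Haaland: 1/√f = -1.8 log₁₀[0.00123 + 0.00111] = 4.735, so f = 0.04461.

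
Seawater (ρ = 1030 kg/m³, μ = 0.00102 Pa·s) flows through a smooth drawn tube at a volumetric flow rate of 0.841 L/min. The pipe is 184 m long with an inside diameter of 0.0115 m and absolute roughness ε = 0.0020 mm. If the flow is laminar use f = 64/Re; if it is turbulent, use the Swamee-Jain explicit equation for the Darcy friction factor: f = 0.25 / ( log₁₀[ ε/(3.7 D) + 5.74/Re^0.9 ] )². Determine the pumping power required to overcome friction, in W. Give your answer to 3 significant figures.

Q = 0.841 L/min = 0.841/60000 = 1.402e-05 m³/s.
Cross-sectional area A = πD²/4 = π(0.0115)²/4 = 0.0001039 m²; mean velocity V = Q/A = 1.402e-05/0.0001039 = 0.1349 m/s.
Reynolds number Re = ρVD/μ = 1030 · 0.1349 · 0.0115 / 0.00102 = 1567.
Re < 2300 → laminar flow, so f = 64/Re = 64/1567 = 0.04084 (the turbulent correlation is not needed).
Darcy-Weisbach: ΔP = f(L/D)(ρV²/2) = 0.04084·(184/0.0115)·(1030·0.1349²/2) = 0.04084·1.6e+04·9.378 = 6128 Pa.
Pumping power P = QΔP = 1.402e-05·6128 = 0.08590 W = 0.0859 W.

P ≈ 0.0859 W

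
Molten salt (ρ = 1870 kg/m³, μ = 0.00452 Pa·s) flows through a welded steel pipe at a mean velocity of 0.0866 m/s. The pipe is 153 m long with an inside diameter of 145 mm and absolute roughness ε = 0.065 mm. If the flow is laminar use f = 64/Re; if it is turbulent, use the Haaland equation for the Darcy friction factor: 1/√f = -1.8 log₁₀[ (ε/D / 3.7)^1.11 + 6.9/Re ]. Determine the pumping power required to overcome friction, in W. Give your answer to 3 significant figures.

Reynolds number Re = ρVD/μ = 1870 · 0.0866 · 0.145 / 0.00452 = 5195.
Re > 4000 → turbulent. Relative roughness ε/D = 6.5e-05/0.145 = 0.000448. Haaland: 1/√f = -1.8 log₁₀[(0.000448/3.7)^1.11 + 6.9/5195] = -1.8 log₁₀[4.49e-05 + 0.00133] = 5.152, so f = 0.03767.
Darcy-Weisbach: ΔP = f(L/D)(ρV²/2) = 0.03767·(153/0.145)·(1870·0.0866²/2) = 0.03767·1055·7.012 = 278.7 Pa.
Q = V·A = 0.0866·0.01651 = 0.00143 m³/s.
Pumping power P = QΔP = 0.00143·278.7 = 0.3986 W = 0.399 W.

P ≈ 0.399 W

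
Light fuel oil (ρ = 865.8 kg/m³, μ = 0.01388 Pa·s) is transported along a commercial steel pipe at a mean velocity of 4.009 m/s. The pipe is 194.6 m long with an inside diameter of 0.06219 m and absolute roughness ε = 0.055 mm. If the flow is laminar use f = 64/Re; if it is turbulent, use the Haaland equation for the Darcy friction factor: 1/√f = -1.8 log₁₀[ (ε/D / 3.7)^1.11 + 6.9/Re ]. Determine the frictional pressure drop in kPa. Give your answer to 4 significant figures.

ΔP ≈ 629.1 kPa

Reynolds number Re = ρVD/μ = 865.8 · 4.009 · 0.06219 / 0.0139 = 1.555e+04.
Re > 4000 → turbulent. Relative roughness ε/D = 5.5e-05/0.06219 = 0.000884. Haaland: 1/√f = -1.8 log₁₀[(0.000884/3.7)^1.11 + 6.9/1.555e+04] = -1.8 log₁₀[9.55e-05 + 0.000444] = 5.883, so f = 0.02889.
Darcy-Weisbach: ΔP = f(L/D)(ρV²/2) = 0.02889·(194.6/0.06219)·(865.8·4.009²/2) = 0.02889·3129·6958 = 6.291e+05 Pa.
ΔP = 6.291e+05 Pa = 629.1 kPa.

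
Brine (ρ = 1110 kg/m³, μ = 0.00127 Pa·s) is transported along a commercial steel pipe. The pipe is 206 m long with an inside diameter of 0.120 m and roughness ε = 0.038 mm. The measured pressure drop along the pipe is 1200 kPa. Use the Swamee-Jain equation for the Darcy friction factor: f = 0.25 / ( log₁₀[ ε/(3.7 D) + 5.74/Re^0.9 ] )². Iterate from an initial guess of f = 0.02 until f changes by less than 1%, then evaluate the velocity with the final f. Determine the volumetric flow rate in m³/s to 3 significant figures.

Q ≈ 0.100 m³/s

Rearranging Darcy-Weisbach: V = √(2·ΔP·D/(f·L·ρ)). With ε/D = 3.8e-05/0.12 = 0.000317, iterate starting from f = 0.02:
  f = 0.02 → V = √(2·1.2e+06·0.12/(0.02·206·1110)) = 7.936 m/s; Re = ρVD/μ = 8.323e+05; f → 0.01603
  f = 0.01603 → V = 8.863 m/s; Re = 9.296e+05; f → 0.01595
Converged (Δf/f < 1%). With the final f = 0.01595: V = √(2·1.2e+06·0.12/(0.01595·206·1110)) = 8.885 m/s.
Q = V·A = 8.885·(π/4·0.12²) = 0.1005 m³/s = 0.100 m³/s.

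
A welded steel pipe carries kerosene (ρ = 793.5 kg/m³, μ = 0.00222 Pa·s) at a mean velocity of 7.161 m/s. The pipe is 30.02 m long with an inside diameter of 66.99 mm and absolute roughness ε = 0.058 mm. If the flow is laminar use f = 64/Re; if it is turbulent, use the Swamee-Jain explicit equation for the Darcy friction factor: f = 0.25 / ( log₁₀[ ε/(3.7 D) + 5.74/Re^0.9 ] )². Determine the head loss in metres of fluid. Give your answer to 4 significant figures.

h_f ≈ 24.44 m

Reynolds number Re = ρVD/μ = 793.5 · 7.161 · 0.06699 / 0.00222 = 1.715e+05.
Re > 4000 → turbulent. Relative roughness ε/D = 5.8e-05/0.06699 = 0.000866. Swamee-Jain: f = 0.25/(log₁₀[0.000866/3.7 + 5.74/1.715e+05^0.9])² = 0.25/(log₁₀[0.000234 + 0.000112])² = 0.25/(-3.461)² = 0.02087.
Darcy-Weisbach: ΔP = f(L/D)(ρV²/2) = 0.02087·(30.02/0.06699)·(793.5·7.161²/2) = 0.02087·448.1·2.035e+04 = 1.903e+05 Pa.
Head loss h_f = ΔP/(ρg) = 1.903e+05/(793.5·9.81) = 24.44 m.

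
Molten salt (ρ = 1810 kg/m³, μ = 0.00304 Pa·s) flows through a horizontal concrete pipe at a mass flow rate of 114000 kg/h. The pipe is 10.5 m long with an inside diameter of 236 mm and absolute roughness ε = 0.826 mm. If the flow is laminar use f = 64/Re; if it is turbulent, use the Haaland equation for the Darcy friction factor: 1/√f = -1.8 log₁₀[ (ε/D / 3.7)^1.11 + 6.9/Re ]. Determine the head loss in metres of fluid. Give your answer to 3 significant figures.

h_f ≈ 0.0106 m

ṁ = 114000 kg/h = 114000/3600 = 31.67 kg/s.
A = πD²/4 = π(0.236)²/4 = 0.04374 m²; mean velocity V = ṁ/(ρA) = 31.67/(1810 · 0.04374) = 0.4 m/s.
Reynolds number Re = ρVD/μ = 1810 · 0.4 · 0.236 / 0.00304 = 5.62e+04.
Re > 4000 → turbulent. Relative roughness ε/D = 0.000826/0.236 = 0.0035. Haaland: 1/√f = -1.8 log₁₀[(0.0035/3.7)^1.11 + 6.9/5.62e+04] = -1.8 log₁₀[0.00044 + 0.000123] = 5.85, so f = 0.02922.
Darcy-Weisbach: ΔP = f(L/D)(ρV²/2) = 0.02922·(10.5/0.236)·(1810·0.4²/2) = 0.02922·44.49·144.8 = 188.2 Pa.
Head loss h_f = ΔP/(ρg) = 188.2/(1810·9.81) = 0.0106 m.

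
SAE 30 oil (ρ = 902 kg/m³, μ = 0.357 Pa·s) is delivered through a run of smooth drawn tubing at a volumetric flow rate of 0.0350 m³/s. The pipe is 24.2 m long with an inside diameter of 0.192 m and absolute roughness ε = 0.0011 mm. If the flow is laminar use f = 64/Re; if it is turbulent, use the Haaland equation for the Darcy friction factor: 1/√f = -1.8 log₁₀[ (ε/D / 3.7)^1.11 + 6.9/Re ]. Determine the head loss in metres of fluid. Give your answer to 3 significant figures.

h_f ≈ 1.02 m

Cross-sectional area A = πD²/4 = π(0.192)²/4 = 0.02895 m²; mean velocity V = Q/A = 0.035/0.02895 = 1.209 m/s.
Reynolds number Re = ρVD/μ = 902 · 1.209 · 0.192 / 0.357 = 586.4.
Re < 2300 → laminar flow, so f = 64/Re = 64/586.4 = 0.1091 (the turbulent correlation is not needed).
Darcy-Weisbach: ΔP = f(L/D)(ρV²/2) = 0.1091·(24.2/0.192)·(902·1.209²/2) = 0.1091·126·659.1 = 9066 Pa.
Head loss h_f = ΔP/(ρg) = 9066/(902·9.81) = 1.02 m.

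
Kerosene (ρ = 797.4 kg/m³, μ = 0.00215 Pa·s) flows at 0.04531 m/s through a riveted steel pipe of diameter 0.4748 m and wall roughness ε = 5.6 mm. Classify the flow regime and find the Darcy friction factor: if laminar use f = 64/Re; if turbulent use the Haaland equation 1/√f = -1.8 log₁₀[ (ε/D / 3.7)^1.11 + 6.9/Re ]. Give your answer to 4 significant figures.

Re = ρVD/μ = 797.4·0.04531·0.4748/0.00215 = 7979.
Re > 4000 → turbulent. ε/D = 0.0056/0.4748 = 0.0118; Haaland: 1/√f = -1.8 log₁₀[0.00169 + 0.000865] = 4.666, so f = 0.04594.

f ≈ 0.04594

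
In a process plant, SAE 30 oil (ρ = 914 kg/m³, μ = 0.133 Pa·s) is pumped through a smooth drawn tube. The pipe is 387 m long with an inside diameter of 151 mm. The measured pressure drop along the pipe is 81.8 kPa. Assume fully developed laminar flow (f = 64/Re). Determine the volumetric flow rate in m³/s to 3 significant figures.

For laminar flow, f = 64/Re with Re = ρVD/μ, so Darcy-Weisbach reduces to ΔP = 32μLV/D². Solving for V: V = ΔP·D²/(32μL) = 8.18e+04·(0.151)²/(32·0.133·387) = 1.132 m/s.
Check: Re = ρVD/μ = 914·1.132·0.151/0.133 = 1175 < 2300, so the laminar assumption holds.
Q = V·A = 1.132·(π/4·0.151²) = 0.02028 m³/s = 0.0203 m³/s.

Q ≈ 0.0203 m³/s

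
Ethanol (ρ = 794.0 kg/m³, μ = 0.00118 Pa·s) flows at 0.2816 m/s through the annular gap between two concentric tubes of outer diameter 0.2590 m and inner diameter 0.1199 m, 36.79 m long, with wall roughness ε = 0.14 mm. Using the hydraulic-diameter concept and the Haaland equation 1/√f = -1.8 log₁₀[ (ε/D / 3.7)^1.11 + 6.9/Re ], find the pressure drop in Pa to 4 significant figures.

ΔP ≈ 218.5 Pa

Hydraulic diameter D_h = 4A/P = D_o - D_i = 0.259 - 0.1199 = 0.1391 m.
Re = ρVD_h/μ = 794·0.2816·0.1391/0.00118 = 2.636e+04.
ε/D_h = 0.00014/0.1391 = 0.00101; Haaland gives 1/√f = -1.8 log₁₀[0.00011+0.000262] = 6.173, so f = 0.02624.
ΔP = f(L/D_h)(ρV²/2) = 0.02624·36.79/0.1391·31.48 = 218.5 Pa.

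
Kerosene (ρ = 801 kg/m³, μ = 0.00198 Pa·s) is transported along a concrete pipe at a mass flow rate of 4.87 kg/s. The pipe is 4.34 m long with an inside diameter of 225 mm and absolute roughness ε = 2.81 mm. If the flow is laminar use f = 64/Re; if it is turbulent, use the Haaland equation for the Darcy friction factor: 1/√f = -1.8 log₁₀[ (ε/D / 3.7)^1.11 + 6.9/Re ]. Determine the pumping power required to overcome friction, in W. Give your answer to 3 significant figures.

A = πD²/4 = π(0.225)²/4 = 0.03976 m²; mean velocity V = ṁ/(ρA) = 4.87/(801 · 0.03976) = 0.1529 m/s.
Reynolds number Re = ρVD/μ = 801 · 0.1529 · 0.225 / 0.00198 = 1.392e+04.
Re > 4000 → turbulent. Relative roughness ε/D = 0.00281/0.225 = 0.0125. Haaland: 1/√f = -1.8 log₁₀[(0.0125/3.7)^1.11 + 6.9/1.392e+04] = -1.8 log₁₀[0.0018 + 0.000496] = 4.749, so f = 0.04435.
Darcy-Weisbach: ΔP = f(L/D)(ρV²/2) = 0.04435·(4.34/0.225)·(801·0.1529²/2) = 0.04435·19.29·9.365 = 8.01 Pa.
Q = ṁ/ρ = 4.87/801 = 0.00608 m³/s.
Pumping power P = QΔP = 0.00608·8.01 = 0.04870 W = 0.0487 W.

P ≈ 0.0487 W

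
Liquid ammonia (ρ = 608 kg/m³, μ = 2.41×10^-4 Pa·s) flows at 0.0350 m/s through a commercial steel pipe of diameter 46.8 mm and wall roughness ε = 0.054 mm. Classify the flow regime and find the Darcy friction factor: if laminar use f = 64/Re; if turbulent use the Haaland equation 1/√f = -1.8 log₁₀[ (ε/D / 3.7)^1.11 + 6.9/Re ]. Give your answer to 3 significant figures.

f ≈ 0.0410

Re = ρVD/μ = 608·0.035·0.0468/0.000241 = 4132.
Re > 4000 → turbulent. ε/D = 5.4e-05/0.0468 = 0.00115; Haaland: 1/√f = -1.8 log₁₀[0.000128 + 0.00167] = 4.941, so f = 0.04096.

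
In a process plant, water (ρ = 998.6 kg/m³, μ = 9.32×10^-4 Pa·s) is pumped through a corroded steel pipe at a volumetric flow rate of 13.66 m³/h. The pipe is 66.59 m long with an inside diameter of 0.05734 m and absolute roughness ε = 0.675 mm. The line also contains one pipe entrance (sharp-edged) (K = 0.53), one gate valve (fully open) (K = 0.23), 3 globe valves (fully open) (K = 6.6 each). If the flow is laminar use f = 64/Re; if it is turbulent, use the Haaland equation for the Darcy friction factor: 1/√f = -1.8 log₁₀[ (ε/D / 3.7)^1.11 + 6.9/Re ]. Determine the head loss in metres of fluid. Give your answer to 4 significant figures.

h_f ≈ 7.468 m

Q = 13.66 m³/h = 13.66/3600 = 0.003794 m³/s.
Cross-sectional area A = πD²/4 = π(0.05734)²/4 = 0.002582 m²; mean velocity V = Q/A = 0.003794/0.002582 = 1.469 m/s.
Reynolds number Re = ρVD/μ = 998.6 · 1.469 · 0.05734 / 0.000932 = 9.028e+04.
Re > 4000 → turbulent. Relative roughness ε/D = 0.000675/0.05734 = 0.0118. Haaland: 1/√f = -1.8 log₁₀[(0.0118/3.7)^1.11 + 6.9/9.028e+04] = -1.8 log₁₀[0.00169 + 7.64e-05] = 4.955, so f = 0.04073.
Total minor-loss coefficient ΣK = 1·0.53 + 1·0.23 + 3·6.6 = 20.6.
ΔP = [f·L/D + ΣK]·(ρV²/2) = [0.04073·66.59/0.05734 + 20.6]·(998.6·1.469²/2) = [47.3 + 20.6]·1078 = 7.316e+04 Pa.
Head loss h_f = ΔP/(ρg) = 7.316e+04/(998.6·9.81) = 7.468 m.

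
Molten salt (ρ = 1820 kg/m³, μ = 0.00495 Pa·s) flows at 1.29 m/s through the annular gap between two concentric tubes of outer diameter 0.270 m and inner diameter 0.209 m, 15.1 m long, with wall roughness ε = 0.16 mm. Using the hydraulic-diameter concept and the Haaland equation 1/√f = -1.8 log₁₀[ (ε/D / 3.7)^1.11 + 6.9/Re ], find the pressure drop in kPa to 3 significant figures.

ΔP ≈ 10.9 kPa

Hydraulic diameter D_h = 4A/P = D_o - D_i = 0.27 - 0.209 = 0.061 m.
Re = ρVD_h/μ = 1820·1.29·0.061/0.00495 = 2.893e+04.
ε/D_h = 0.00016/0.061 = 0.00262; Haaland gives 1/√f = -1.8 log₁₀[0.000319+0.000238] = 5.856, so f = 0.02916.
ΔP = f(L/D_h)(ρV²/2) = 0.02916·15.1/0.061·1514 = 1.093e+04 Pa.
ΔP = 10.9 kPa.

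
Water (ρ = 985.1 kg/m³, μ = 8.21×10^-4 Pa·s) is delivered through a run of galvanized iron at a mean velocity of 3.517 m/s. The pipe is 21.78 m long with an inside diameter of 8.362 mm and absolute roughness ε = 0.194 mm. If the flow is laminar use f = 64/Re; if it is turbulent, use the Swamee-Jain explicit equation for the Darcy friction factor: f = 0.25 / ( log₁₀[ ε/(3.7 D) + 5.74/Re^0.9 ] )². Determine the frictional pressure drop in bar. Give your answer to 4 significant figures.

Reynolds number Re = ρVD/μ = 985.1 · 3.517 · 0.008362 / 0.000821 = 3.529e+04.
Re > 4000 → turbulent. Relative roughness ε/D = 0.000194/0.008362 = 0.0232. Swamee-Jain: f = 0.25/(log₁₀[0.0232/3.7 + 5.74/3.529e+04^0.9])² = 0.25/(log₁₀[0.00627 + 0.000464])² = 0.25/(-2.172)² = 0.05301.
Darcy-Weisbach: ΔP = f(L/D)(ρV²/2) = 0.05301·(21.78/0.008362)·(985.1·3.517²/2) = 0.05301·2605·6092 = 8.411e+05 Pa.
ΔP = 8.411e+05 Pa = 8.411 bar.

ΔP ≈ 8.411 bar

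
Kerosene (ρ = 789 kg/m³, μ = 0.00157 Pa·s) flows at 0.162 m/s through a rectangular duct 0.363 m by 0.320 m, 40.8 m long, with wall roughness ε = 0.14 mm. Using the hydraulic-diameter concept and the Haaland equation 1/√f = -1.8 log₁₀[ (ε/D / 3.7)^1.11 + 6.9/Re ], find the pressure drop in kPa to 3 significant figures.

Hydraulic diameter D_h = 4A/P = 4·(0.363·0.32)/(2·(0.363+0.32)) = 0.4646/1.366 = 0.3401 m.
Re = ρVD_h/μ = 789·0.162·0.3401/0.00157 = 2.769e+04.
ε/D_h = 0.00014/0.3401 = 0.000412; Haaland gives 1/√f = -1.8 log₁₀[4.09e-05+0.000249] = 6.368, so f = 0.02466.
ΔP = f(L/D_h)(ρV²/2) = 0.02466·40.8/0.3401·10.35 = 30.63 Pa.
ΔP = 0.0306 kPa.

ΔP ≈ 0.0306 kPa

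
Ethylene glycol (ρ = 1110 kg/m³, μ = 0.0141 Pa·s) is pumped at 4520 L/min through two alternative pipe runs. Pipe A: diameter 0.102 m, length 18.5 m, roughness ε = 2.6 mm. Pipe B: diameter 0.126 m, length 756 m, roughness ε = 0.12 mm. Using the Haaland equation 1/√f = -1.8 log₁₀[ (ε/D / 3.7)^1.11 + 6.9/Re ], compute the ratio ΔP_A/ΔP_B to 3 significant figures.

Pipe A: V = Q/A = 0.07533/0.008171 = 9.219 m/s; Re = 7.403e+04; ε/D = 0.0255; Haaland → f = 0.05405; ΔP_A = f(L/D)(ρV²/2) = 4.625e+05 Pa.
Pipe B: V = Q/A = 0.07533/0.01247 = 6.042 m/s; Re = 5.993e+04; ε/D = 0.000952; Haaland → f = 0.02304; ΔP_B = f(L/D)(ρV²/2) = 2.801e+06 Pa.
ΔP_A/ΔP_B = 4.625e+05/2.801e+06 = 0.165.

ΔP_A/ΔP_B ≈ 0.165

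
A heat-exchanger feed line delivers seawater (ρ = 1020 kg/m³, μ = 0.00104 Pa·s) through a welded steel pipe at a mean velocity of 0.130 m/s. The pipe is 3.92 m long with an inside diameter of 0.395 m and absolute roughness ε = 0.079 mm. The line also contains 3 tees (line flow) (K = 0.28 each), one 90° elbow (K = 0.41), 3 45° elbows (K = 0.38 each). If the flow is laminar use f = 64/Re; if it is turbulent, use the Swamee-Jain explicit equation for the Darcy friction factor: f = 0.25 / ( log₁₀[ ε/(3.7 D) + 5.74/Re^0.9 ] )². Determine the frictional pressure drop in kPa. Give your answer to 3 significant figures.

Reynolds number Re = ρVD/μ = 1020 · 0.13 · 0.395 / 0.00104 = 5.036e+04.
Re > 4000 → turbulent. Relative roughness ε/D = 7.9e-05/0.395 = 0.0002. Swamee-Jain: f = 0.25/(log₁₀[0.0002/3.7 + 5.74/5.036e+04^0.9])² = 0.25/(log₁₀[5.41e-05 + 0.000337])² = 0.25/(-3.408)² = 0.02152.
Total minor-loss coefficient ΣK = 3·0.28 + 1·0.41 + 3·0.38 = 2.39.
ΔP = [f·L/D + ΣK]·(ρV²/2) = [0.02152·3.92/0.395 + 2.39]·(1020·0.13²/2) = [0.2136 + 2.39]·8.619 = 22.44 Pa.
ΔP = 22.44 Pa = 0.0224 kPa.

ΔP ≈ 0.0224 kPa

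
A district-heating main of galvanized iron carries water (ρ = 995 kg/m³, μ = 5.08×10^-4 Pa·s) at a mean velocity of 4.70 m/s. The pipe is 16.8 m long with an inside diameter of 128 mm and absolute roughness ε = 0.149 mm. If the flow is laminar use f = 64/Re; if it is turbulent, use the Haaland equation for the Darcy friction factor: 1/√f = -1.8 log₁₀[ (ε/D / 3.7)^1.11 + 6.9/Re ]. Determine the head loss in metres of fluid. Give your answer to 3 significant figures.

Reynolds number Re = ρVD/μ = 995 · 4.7 · 0.128 / 0.000508 = 1.178e+06.
Re > 4000 → turbulent. Relative roughness ε/D = 0.000149/0.128 = 0.00116. Haaland: 1/√f = -1.8 log₁₀[(0.00116/3.7)^1.11 + 6.9/1.178e+06] = -1.8 log₁₀[0.00013 + 5.86e-06] = 6.963, so f = 0.02063.
Darcy-Weisbach: ΔP = f(L/D)(ρV²/2) = 0.02063·(16.8/0.128)·(995·4.7²/2) = 0.02063·131.2·1.099e+04 = 2.975e+04 Pa.
Head loss h_f = ΔP/(ρg) = 2.975e+04/(995·9.81) = 3.05 m.

h_f ≈ 3.05 m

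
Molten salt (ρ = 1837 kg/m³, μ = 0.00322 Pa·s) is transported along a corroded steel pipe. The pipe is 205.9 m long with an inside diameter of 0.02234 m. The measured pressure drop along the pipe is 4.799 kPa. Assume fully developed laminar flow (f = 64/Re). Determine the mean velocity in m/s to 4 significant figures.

V ≈ 0.1129 m/s

For laminar flow, f = 64/Re with Re = ρVD/μ, so Darcy-Weisbach reduces to ΔP = 32μLV/D². Solving for V: V = ΔP·D²/(32μL) = 4799·(0.02234)²/(32·0.00322·205.9) = 0.1129 m/s.
Check: Re = ρVD/μ = 1837·0.1129·0.02234/0.00322 = 1439 < 2300, so the laminar assumption holds.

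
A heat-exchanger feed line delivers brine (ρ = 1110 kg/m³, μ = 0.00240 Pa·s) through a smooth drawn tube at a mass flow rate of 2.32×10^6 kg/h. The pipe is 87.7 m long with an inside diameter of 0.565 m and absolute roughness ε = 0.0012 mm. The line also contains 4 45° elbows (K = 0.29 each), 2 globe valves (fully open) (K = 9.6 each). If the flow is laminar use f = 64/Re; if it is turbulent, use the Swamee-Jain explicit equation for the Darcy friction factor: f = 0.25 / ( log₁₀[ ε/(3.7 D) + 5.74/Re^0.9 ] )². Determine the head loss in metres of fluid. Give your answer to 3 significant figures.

ṁ = 2.32×10^6 kg/h = 2.32×10^6/3600 = 644.4 kg/s.
A = πD²/4 = π(0.565)²/4 = 0.2507 m²; mean velocity V = ṁ/(ρA) = 644.4/(1110 · 0.2507) = 2.316 m/s.
Reynolds number Re = ρVD/μ = 1110 · 2.316 · 0.565 / 0.0024 = 6.051e+05.
Re > 4000 → turbulent. Relative roughness ε/D = 1.2e-06/0.565 = 2.12e-06. Swamee-Jain: f = 0.25/(log₁₀[2.12e-06/3.7 + 5.74/6.051e+05^0.9])² = 0.25/(log₁₀[5.74e-07 + 3.59e-05])² = 0.25/(-4.438)² = 0.01269.
Total minor-loss coefficient ΣK = 4·0.29 + 2·9.6 = 20.4.
ΔP = [f·L/D + ΣK]·(ρV²/2) = [0.01269·87.7/0.565 + 20.4]·(1110·2.316²/2) = [1.97 + 20.4]·2976 = 6.646e+04 Pa.
Head loss h_f = ΔP/(ρg) = 6.646e+04/(1110·9.81) = 6.10 m.

h_f ≈ 6.10 m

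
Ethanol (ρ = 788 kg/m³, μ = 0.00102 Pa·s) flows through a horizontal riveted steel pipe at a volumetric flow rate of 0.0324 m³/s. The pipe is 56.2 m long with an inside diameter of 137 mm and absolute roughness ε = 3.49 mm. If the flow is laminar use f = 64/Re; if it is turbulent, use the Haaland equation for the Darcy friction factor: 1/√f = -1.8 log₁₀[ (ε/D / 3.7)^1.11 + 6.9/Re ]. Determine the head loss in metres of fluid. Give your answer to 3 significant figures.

Cross-sectional area A = πD²/4 = π(0.137)²/4 = 0.01474 m²; mean velocity V = Q/A = 0.0324/0.01474 = 2.198 m/s.
Reynolds number Re = ρVD/μ = 788 · 2.198 · 0.137 / 0.00102 = 2.326e+05.
Re > 4000 → turbulent. Relative roughness ε/D = 0.00349/0.137 = 0.0255. Haaland: 1/√f = -1.8 log₁₀[(0.0255/3.7)^1.11 + 6.9/2.326e+05] = -1.8 log₁₀[0.00398 + 2.97e-05] = 4.314, so f = 0.05373.
Darcy-Weisbach: ΔP = f(L/D)(ρV²/2) = 0.05373·(56.2/0.137)·(788·2.198²/2) = 0.05373·410.2·1903 = 4.195e+04 Pa.
Head loss h_f = ΔP/(ρg) = 4.195e+04/(788·9.81) = 5.43 m.

h_f ≈ 5.43 m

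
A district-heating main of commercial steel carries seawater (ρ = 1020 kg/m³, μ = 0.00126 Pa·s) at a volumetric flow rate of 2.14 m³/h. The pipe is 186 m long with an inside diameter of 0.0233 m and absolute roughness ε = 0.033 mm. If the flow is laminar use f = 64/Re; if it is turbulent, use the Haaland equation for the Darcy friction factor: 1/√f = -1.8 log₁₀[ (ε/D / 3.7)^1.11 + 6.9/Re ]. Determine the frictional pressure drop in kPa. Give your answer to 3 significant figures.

Q = 2.14 m³/h = 2.14/3600 = 0.0005944 m³/s.
Cross-sectional area A = πD²/4 = π(0.0233)²/4 = 0.0004264 m²; mean velocity V = Q/A = 0.0005944/0.0004264 = 1.394 m/s.
Reynolds number Re = ρVD/μ = 1020 · 1.394 · 0.0233 / 0.00126 = 2.63e+04.
Re > 4000 → turbulent. Relative roughness ε/D = 3.3e-05/0.0233 = 0.00142. Haaland: 1/√f = -1.8 log₁₀[(0.00142/3.7)^1.11 + 6.9/2.63e+04] = -1.8 log₁₀[0.000161 + 0.000262] = 6.072, so f = 0.02713.
Darcy-Weisbach: ΔP = f(L/D)(ρV²/2) = 0.02713·(186/0.0233)·(1020·1.394²/2) = 0.02713·7983·991.3 = 2.146e+05 Pa.
ΔP = 2.146e+05 Pa = 215 kPa.

ΔP ≈ 215 kPa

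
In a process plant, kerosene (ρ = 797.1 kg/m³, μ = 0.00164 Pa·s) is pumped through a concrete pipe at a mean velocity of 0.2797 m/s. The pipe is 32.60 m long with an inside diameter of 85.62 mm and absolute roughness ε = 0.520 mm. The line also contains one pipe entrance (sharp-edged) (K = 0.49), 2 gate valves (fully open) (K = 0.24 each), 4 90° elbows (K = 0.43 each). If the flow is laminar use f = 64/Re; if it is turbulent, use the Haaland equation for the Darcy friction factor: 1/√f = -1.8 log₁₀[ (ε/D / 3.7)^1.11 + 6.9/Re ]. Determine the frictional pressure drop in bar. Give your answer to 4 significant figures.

ΔP ≈ 0.005341 bar

Reynolds number Re = ρVD/μ = 797.1 · 0.2797 · 0.08562 / 0.00164 = 1.164e+04.
Re > 4000 → turbulent. Relative roughness ε/D = 0.00052/0.08562 = 0.00607. Haaland: 1/√f = -1.8 log₁₀[(0.00607/3.7)^1.11 + 6.9/1.164e+04] = -1.8 log₁₀[0.000811 + 0.000593] = 5.135, so f = 0.03792.
Total minor-loss coefficient ΣK = 1·0.49 + 2·0.24 + 4·0.43 = 2.69.
ΔP = [f·L/D + ΣK]·(ρV²/2) = [0.03792·32.6/0.08562 + 2.69]·(797.1·0.2797²/2) = [14.44 + 2.69]·31.18 = 534.1 Pa.
ΔP = 534.1 Pa = 0.005341 bar.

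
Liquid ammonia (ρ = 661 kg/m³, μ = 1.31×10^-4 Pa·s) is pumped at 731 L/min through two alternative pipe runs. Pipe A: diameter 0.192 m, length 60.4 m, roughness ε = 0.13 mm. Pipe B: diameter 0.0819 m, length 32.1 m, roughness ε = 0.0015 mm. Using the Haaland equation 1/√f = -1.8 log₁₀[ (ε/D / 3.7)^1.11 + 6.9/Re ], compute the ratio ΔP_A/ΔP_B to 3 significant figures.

Pipe A: V = Q/A = 0.01218/0.02895 = 0.4208 m/s; Re = 4.077e+05; ε/D = 0.000677; Haaland → f = 0.01876; ΔP_A = f(L/D)(ρV²/2) = 345.4 Pa.
Pipe B: V = Q/A = 0.01218/0.005268 = 2.313 m/s; Re = 9.557e+05; ε/D = 1.83e-05; Haaland → f = 0.01201; ΔP_B = f(L/D)(ρV²/2) = 8319 Pa.
ΔP_A/ΔP_B = 345.4/8319 = 0.0415.

ΔP_A/ΔP_B ≈ 0.0415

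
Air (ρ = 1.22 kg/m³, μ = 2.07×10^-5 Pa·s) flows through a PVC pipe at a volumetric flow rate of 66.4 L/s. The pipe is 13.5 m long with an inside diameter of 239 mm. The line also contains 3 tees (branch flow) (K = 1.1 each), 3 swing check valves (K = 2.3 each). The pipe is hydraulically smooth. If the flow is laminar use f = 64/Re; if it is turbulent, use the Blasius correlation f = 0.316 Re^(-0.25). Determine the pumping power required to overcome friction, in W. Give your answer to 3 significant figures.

Q = 66.4 L/s = 66.4/1000 = 0.0664 m³/s.
Cross-sectional area A = πD²/4 = π(0.239)²/4 = 0.04486 m²; mean velocity V = Q/A = 0.0664/0.04486 = 1.48 m/s.
Reynolds number Re = ρVD/μ = 1.22 · 1.48 · 0.239 / 2.07e-05 = 2.085e+04.
Re > 4000 → turbulent. Smooth-pipe (Blasius): f = 0.316 Re^(-0.25) = 0.316/(2.085e+04)^0.25 = 0.0263.
Total minor-loss coefficient ΣK = 3·1.1 + 3·2.3 = 10.2.
ΔP = [f·L/D + ΣK]·(ρV²/2) = [0.0263·13.5/0.239 + 10.2]·(1.22·1.48²/2) = [1.485 + 10.2]·1.336 = 15.61 Pa.
Pumping power P = QΔP = 0.0664·15.61 = 1.037 W = 1.04 W.

P ≈ 1.04 W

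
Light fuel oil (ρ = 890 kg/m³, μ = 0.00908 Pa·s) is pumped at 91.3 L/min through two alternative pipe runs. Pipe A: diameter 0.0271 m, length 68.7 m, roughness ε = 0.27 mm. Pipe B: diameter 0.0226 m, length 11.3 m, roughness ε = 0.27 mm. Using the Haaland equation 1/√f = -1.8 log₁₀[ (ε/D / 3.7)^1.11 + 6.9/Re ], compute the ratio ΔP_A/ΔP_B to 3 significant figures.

ΔP_A/ΔP_B ≈ 2.40

Pipe A: V = Q/A = 0.001522/0.0005768 = 2.638 m/s; Re = 7008; ε/D = 0.00996; Haaland → f = 0.0449; ΔP_A = f(L/D)(ρV²/2) = 3.525e+05 Pa.
Pipe B: V = Q/A = 0.001522/0.0004011 = 3.793 m/s; Re = 8403; ε/D = 0.0119; Haaland → f = 0.04582; ΔP_B = f(L/D)(ρV²/2) = 1.467e+05 Pa.
ΔP_A/ΔP_B = 3.525e+05/1.467e+05 = 2.40.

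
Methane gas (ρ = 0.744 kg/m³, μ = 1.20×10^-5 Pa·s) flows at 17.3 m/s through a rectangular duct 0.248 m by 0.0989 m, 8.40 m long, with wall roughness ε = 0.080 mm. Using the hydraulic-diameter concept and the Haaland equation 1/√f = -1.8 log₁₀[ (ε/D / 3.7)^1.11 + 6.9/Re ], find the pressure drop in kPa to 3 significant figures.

Hydraulic diameter D_h = 4A/P = 4·(0.248·0.0989)/(2·(0.248+0.0989)) = 0.09811/0.6938 = 0.1414 m.
Re = ρVD_h/μ = 0.744·17.3·0.1414/1.2e-05 = 1.517e+05.
ε/D_h = 8e-05/0.1414 = 0.000566; Haaland gives 1/√f = -1.8 log₁₀[5.82e-05+4.55e-05] = 7.172, so f = 0.01944.
ΔP = f(L/D_h)(ρV²/2) = 0.01944·8.4/0.1414·111.3 = 128.6 Pa.
ΔP = 0.129 kPa.

ΔP ≈ 0.129 kPa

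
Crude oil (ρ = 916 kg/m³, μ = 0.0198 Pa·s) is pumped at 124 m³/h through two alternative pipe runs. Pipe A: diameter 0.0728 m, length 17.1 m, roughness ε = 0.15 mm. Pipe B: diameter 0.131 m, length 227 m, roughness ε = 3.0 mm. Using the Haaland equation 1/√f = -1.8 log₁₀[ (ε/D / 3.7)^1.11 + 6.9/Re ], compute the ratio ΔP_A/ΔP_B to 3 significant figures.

Pipe A: V = Q/A = 0.03444/0.004162 = 8.275 m/s; Re = 2.787e+04; ε/D = 0.00206; Haaland → f = 0.0282; ΔP_A = f(L/D)(ρV²/2) = 2.077e+05 Pa.
Pipe B: V = Q/A = 0.03444/0.01348 = 2.556 m/s; Re = 1.549e+04; ε/D = 0.0229; Haaland → f = 0.05359; ΔP_B = f(L/D)(ρV²/2) = 2.778e+05 Pa.
ΔP_A/ΔP_B = 2.077e+05/2.778e+05 = 0.748.

ΔP_A/ΔP_B ≈ 0.748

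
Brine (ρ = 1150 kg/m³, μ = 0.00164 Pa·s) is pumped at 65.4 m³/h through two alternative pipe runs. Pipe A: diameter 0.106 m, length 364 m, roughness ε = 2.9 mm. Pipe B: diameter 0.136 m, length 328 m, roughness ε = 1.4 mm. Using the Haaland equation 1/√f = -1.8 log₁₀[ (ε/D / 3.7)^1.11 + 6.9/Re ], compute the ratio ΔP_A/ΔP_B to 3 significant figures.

Pipe A: V = Q/A = 0.01817/0.008825 = 2.059 m/s; Re = 1.53e+05; ε/D = 0.0274; Haaland → f = 0.05537; ΔP_A = f(L/D)(ρV²/2) = 4.633e+05 Pa.
Pipe B: V = Q/A = 0.01817/0.01453 = 1.251 m/s; Re = 1.193e+05; ε/D = 0.0103; Haaland → f = 0.03882; ΔP_B = f(L/D)(ρV²/2) = 8.418e+04 Pa.
ΔP_A/ΔP_B = 4.633e+05/8.418e+04 = 5.50.

ΔP_A/ΔP_B ≈ 5.50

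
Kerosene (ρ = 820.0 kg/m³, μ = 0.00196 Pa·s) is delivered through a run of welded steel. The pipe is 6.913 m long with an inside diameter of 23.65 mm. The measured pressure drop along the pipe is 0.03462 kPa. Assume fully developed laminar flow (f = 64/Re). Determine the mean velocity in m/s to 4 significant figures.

For laminar flow, f = 64/Re with Re = ρVD/μ, so Darcy-Weisbach reduces to ΔP = 32μLV/D². Solving for V: V = ΔP·D²/(32μL) = 34.62·(0.02365)²/(32·0.00196·6.913) = 0.04466 m/s.
Check: Re = ρVD/μ = 820·0.04466·0.02365/0.00196 = 441.9 < 2300, so the laminar assumption holds.

V ≈ 0.04466 m/s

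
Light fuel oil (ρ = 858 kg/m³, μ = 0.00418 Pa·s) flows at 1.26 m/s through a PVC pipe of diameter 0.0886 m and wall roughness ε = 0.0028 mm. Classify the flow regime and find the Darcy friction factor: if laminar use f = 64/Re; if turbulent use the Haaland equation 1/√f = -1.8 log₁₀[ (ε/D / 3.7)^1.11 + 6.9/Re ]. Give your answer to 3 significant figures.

Re = ρVD/μ = 858·1.26·0.0886/0.00418 = 2.291e+04.
Re > 4000 → turbulent. ε/D = 2.8e-06/0.0886 = 3.16e-05; Haaland: 1/√f = -1.8 log₁₀[2.37e-06 + 0.000301] = 6.332, so f = 0.02494.

f ≈ 0.0249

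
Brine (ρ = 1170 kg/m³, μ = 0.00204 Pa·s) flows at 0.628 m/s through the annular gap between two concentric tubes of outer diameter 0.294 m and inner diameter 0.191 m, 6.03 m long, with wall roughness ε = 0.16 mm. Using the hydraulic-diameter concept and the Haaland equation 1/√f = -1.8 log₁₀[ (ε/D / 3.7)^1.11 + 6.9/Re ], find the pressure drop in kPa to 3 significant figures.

Hydraulic diameter D_h = 4A/P = D_o - D_i = 0.294 - 0.191 = 0.103 m.
Re = ρVD_h/μ = 1170·0.628·0.103/0.00204 = 3.71e+04.
ε/D_h = 0.00016/0.103 = 0.00155; Haaland gives 1/√f = -1.8 log₁₀[0.000178+0.000186] = 6.189, so f = 0.02611.
ΔP = f(L/D_h)(ρV²/2) = 0.02611·6.03/0.103·230.7 = 352.6 Pa.
ΔP = 0.353 kPa.

ΔP ≈ 0.353 kPa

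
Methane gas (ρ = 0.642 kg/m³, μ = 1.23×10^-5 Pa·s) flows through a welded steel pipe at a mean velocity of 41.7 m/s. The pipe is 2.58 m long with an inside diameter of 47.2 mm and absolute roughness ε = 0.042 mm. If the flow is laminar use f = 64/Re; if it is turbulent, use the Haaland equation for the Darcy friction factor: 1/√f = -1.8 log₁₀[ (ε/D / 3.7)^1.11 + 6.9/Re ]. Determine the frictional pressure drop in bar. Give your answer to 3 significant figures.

Reynolds number Re = ρVD/μ = 0.642 · 41.7 · 0.0472 / 1.23e-05 = 1.027e+05.
Re > 4000 → turbulent. Relative roughness ε/D = 4.2e-05/0.0472 = 0.00089. Haaland: 1/√f = -1.8 log₁₀[(0.00089/3.7)^1.11 + 6.9/1.027e+05] = -1.8 log₁₀[9.62e-05 + 6.72e-05] = 6.816, so f = 0.02152.
Darcy-Weisbach: ΔP = f(L/D)(ρV²/2) = 0.02152·(2.58/0.0472)·(0.642·41.7²/2) = 0.02152·54.66·558.2 = 656.7 Pa.
ΔP = 656.7 Pa = 0.00657 bar.

ΔP ≈ 0.00657 bar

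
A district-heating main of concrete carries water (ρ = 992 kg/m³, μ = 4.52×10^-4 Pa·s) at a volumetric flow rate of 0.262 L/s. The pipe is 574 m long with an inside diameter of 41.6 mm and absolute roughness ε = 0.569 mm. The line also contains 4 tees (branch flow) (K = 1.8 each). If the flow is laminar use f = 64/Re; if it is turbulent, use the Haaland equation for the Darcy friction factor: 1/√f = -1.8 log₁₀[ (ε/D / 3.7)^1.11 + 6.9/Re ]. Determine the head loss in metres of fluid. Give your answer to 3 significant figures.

Q = 0.262 L/s = 0.262/1000 = 0.000262 m³/s.
Cross-sectional area A = πD²/4 = π(0.0416)²/4 = 0.001359 m²; mean velocity V = Q/A = 0.000262/0.001359 = 0.1928 m/s.
Reynolds number Re = ρVD/μ = 992 · 0.1928 · 0.0416 / 0.000452 = 1.76e+04.
Re > 4000 → turbulent. Relative roughness ε/D = 0.000569/0.0416 = 0.0137. Haaland: 1/√f = -1.8 log₁₀[(0.0137/3.7)^1.11 + 6.9/1.76e+04] = -1.8 log₁₀[0.002 + 0.000392] = 4.719, so f = 0.0449.
Total minor-loss coefficient ΣK = 4·1.8 = 7.2.
ΔP = [f·L/D + ΣK]·(ρV²/2) = [0.0449·574/0.0416 + 7.2]·(992·0.1928²/2) = [619.5 + 7.2]·18.43 = 1.155e+04 Pa.
Head loss h_f = ΔP/(ρg) = 1.155e+04/(992·9.81) = 1.19 m.

h_f ≈ 1.19 m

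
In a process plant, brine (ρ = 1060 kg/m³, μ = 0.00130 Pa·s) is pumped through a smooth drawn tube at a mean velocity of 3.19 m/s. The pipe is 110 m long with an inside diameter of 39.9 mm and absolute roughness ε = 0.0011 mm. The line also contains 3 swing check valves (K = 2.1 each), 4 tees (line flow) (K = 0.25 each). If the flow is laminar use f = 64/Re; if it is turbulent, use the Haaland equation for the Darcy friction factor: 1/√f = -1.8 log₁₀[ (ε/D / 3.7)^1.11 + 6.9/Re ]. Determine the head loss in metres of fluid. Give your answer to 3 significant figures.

Reynolds number Re = ρVD/μ = 1060 · 3.19 · 0.0399 / 0.0013 = 1.038e+05.
Re > 4000 → turbulent. Relative roughness ε/D = 1.1e-06/0.0399 = 2.76e-05. Haaland: 1/√f = -1.8 log₁₀[(2.76e-05/3.7)^1.11 + 6.9/1.038e+05] = -1.8 log₁₀[2.03e-06 + 6.65e-05] = 7.496, so f = 0.0178.
Total minor-loss coefficient ΣK = 3·2.1 + 4·0.25 = 7.3.
ΔP = [f·L/D + ΣK]·(ρV²/2) = [0.0178·110/0.0399 + 7.3]·(1060·3.19²/2) = [49.07 + 7.3]·5393 = 3.04e+05 Pa.
Head loss h_f = ΔP/(ρg) = 3.04e+05/(1060·9.81) = 29.2 m.

h_f ≈ 29.2 m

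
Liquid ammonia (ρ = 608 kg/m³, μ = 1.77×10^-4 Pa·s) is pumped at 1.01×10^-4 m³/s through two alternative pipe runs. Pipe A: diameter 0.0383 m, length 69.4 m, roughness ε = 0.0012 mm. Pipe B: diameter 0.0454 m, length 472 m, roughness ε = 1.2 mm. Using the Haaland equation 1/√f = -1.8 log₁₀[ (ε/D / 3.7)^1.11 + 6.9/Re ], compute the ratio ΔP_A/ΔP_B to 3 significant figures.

Pipe A: V = Q/A = 0.000101/0.001152 = 0.08767 m/s; Re = 1.153e+04; ε/D = 3.13e-05; Haaland → f = 0.02974; ΔP_A = f(L/D)(ρV²/2) = 125.9 Pa.
Pipe B: V = Q/A = 0.000101/0.001619 = 0.06239 m/s; Re = 9730; ε/D = 0.0264; Haaland → f = 0.05766; ΔP_B = f(L/D)(ρV²/2) = 709.4 Pa.
ΔP_A/ΔP_B = 125.9/709.4 = 0.177.

ΔP_A/ΔP_B ≈ 0.177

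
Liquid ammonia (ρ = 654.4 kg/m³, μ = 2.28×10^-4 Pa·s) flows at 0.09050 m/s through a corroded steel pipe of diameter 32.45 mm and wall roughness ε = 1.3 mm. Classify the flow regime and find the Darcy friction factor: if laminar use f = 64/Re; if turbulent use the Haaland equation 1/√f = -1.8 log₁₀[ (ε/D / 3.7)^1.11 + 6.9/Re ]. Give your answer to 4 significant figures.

f ≈ 0.06798

Re = ρVD/μ = 654.4·0.0905·0.03245/0.000228 = 8429.
Re > 4000 → turbulent. ε/D = 0.0013/0.03245 = 0.0401; Haaland: 1/√f = -1.8 log₁₀[0.00658 + 0.000819] = 3.835, so f = 0.06798.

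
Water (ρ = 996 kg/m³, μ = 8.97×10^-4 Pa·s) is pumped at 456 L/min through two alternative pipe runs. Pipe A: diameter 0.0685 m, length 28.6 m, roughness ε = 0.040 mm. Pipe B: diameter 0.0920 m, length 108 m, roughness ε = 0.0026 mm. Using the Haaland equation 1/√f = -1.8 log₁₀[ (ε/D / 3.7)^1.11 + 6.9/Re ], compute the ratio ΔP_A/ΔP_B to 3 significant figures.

ΔP_A/ΔP_B ≈ 1.30

Pipe A: V = Q/A = 0.0076/0.003685 = 2.062 m/s; Re = 1.569e+05; ε/D = 0.000584; Haaland → f = 0.01947; ΔP_A = f(L/D)(ρV²/2) = 1.721e+04 Pa.
Pipe B: V = Q/A = 0.0076/0.006648 = 1.143 m/s; Re = 1.168e+05; ε/D = 2.83e-05; Haaland → f = 0.01739; ΔP_B = f(L/D)(ρV²/2) = 1.328e+04 Pa.
ΔP_A/ΔP_B = 1.721e+04/1.328e+04 = 1.30.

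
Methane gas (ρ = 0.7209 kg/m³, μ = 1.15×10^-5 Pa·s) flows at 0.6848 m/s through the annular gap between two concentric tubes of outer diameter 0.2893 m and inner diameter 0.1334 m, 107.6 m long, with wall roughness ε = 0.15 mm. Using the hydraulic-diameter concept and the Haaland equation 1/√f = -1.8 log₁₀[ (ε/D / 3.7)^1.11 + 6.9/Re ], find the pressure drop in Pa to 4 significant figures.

ΔP ≈ 4.153 Pa

Hydraulic diameter D_h = 4A/P = D_o - D_i = 0.2893 - 0.1334 = 0.1559 m.
Re = ρVD_h/μ = 0.7209·0.6848·0.1559/1.15e-05 = 6692.
ε/D_h = 0.00015/0.1559 = 0.000962; Haaland gives 1/√f = -1.8 log₁₀[0.000105+0.00103] = 5.3, so f = 0.03559.
ΔP = f(L/D_h)(ρV²/2) = 0.03559·107.6/0.1559·0.169 = 4.153 Pa.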